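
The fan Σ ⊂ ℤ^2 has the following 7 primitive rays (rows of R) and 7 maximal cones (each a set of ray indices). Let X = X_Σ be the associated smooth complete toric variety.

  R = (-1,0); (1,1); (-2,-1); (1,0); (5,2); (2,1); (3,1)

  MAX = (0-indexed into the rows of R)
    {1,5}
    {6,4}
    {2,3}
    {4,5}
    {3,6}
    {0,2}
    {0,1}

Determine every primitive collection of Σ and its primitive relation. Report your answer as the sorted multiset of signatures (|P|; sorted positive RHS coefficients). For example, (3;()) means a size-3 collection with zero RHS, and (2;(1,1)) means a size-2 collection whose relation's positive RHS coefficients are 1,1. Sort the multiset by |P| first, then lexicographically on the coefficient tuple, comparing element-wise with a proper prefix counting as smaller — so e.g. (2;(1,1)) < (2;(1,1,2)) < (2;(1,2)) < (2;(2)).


Primitive collections (14):

  P={0,3}:  v_{0} + v_{3} = 0  →  sig = (2;())
  P={2,5}:  v_{2} + v_{5} = 0  →  sig = (2;())
  P={0,5}:  v_{0} + v_{5} = v_{1}  →  sig = (2;(1))
  P={0,6}:  v_{0} + v_{6} = v_{5}  →  sig = (2;(1))
  P={1,2}:  v_{1} + v_{2} = v_{0}  →  sig = (2;(1))
  P={1,3}:  v_{1} + v_{3} = v_{5}  →  sig = (2;(1))
  P={2,4}:  v_{2} + v_{4} = v_{6}  →  sig = (2;(1))
  P={2,6}:  v_{2} + v_{6} = v_{3}  →  sig = (2;(1))
  P={3,5}:  v_{3} + v_{5} = v_{6}  →  sig = (2;(1))
  P={5,6}:  v_{5} + v_{6} = v_{4}  →  sig = (2;(1))
  P={0,4}:  v_{0} + v_{4} = 2·v_{5}  →  sig = (2;(2))
  P={1,6}:  v_{1} + v_{6} = 2·v_{5}  →  sig = (2;(2))
  P={3,4}:  v_{3} + v_{4} = 2·v_{6}  →  sig = (2;(2))
  P={1,4}:  v_{1} + v_{4} = 3·v_{5}  →  sig = (2;(3))

so the primitive-relation signature multiset is
    |P|=2: 14 collections, coeffs (), (), (1), (1), (1), (1), (1), (1), (1), (1), (2), (2), (2), (3)


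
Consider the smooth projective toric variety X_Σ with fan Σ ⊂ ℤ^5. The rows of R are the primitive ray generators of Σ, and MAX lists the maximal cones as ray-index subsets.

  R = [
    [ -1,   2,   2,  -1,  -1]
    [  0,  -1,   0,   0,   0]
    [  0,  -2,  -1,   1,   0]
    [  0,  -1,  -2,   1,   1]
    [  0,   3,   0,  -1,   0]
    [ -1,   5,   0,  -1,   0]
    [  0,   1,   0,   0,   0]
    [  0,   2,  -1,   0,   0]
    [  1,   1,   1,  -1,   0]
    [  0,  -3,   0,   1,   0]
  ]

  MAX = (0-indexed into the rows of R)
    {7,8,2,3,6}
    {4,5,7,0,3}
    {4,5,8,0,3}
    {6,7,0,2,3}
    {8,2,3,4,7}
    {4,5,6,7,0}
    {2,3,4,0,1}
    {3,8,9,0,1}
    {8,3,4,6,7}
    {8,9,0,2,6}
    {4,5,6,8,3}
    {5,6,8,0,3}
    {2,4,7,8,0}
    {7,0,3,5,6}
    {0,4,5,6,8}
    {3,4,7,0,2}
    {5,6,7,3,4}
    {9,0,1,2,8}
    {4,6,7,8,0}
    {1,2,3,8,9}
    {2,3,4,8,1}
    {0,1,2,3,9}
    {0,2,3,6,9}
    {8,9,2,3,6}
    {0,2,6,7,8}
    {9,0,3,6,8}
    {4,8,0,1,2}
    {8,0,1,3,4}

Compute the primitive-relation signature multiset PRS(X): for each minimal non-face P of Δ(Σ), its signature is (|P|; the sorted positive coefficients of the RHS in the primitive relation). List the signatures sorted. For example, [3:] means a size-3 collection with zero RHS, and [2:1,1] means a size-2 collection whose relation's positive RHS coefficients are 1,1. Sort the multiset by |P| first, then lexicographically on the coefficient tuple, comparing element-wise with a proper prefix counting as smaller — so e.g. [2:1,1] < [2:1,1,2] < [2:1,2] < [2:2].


Primitive collections (12):

  P={1,6}:  v_{1} + v_{6} = 0  so sig = [2:]
  P={4,9}:  v_{4} + v_{9} = 0  so sig = [2:]
  P={1,7}:  v_{1} + v_{7} = v_{2} + v_{4}  so sig = [2:1,1]
  P={7,9}:  v_{7} + v_{9} = v_{2} + v_{6}  so sig = [2:1,1]
  P={1,5}:  v_{1} + v_{5} = v_{0} + v_{3} + v_{4}  so sig = [2:1,1,1]
  P={2,5}:  v_{2} + v_{5} = v_{0} + v_{3} + v_{7}  so sig = [2:1,1,1]
  P={5,9}:  v_{5} + v_{9} = v_{0} + v_{3} + v_{6}  so sig = [2:1,1,1]
  P={2,4,6}:  v_{2} + v_{4} + v_{6} = v_{7}  so sig = [3:1]
  P={5,7,8}:  v_{5} + v_{7} + v_{8} = 2·v_{4} + 2·v_{6}  so sig = [3:2,2]
  P={0,2,3,8}:  v_{0} + v_{2} + v_{3} + v_{8} = 0  so sig = [4:]
  P={0,3,4,6}:  v_{0} + v_{3} + v_{4} + v_{6} = v_{5}  so sig = [4:1]
  P={0,3,7,8}:  v_{0} + v_{3} + v_{7} + v_{8} = v_{4} + v_{6}  so sig = [4:1,1]

Sorted signature multiset PRS(X):
{ [2:] ×2,  [2:1,1] ×2,  [2:1,1,1] ×3,  [3:1],  [3:2,2],  [4:],  [4:1],  [4:1,1] }


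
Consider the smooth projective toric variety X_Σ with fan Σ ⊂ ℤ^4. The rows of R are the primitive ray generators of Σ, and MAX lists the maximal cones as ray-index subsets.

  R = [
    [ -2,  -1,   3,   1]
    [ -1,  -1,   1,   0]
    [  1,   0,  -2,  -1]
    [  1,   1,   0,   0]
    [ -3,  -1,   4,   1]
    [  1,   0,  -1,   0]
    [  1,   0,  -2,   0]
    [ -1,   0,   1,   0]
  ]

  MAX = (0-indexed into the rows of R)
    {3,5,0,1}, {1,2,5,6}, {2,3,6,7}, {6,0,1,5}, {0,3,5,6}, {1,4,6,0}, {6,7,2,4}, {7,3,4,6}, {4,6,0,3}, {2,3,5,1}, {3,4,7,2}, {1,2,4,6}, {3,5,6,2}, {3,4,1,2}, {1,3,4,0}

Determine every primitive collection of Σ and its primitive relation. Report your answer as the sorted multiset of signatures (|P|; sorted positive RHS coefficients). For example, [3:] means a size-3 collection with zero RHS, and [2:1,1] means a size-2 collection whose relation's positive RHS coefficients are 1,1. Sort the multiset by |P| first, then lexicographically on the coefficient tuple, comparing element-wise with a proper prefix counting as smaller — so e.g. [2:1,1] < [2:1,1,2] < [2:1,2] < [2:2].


Minimal non-faces — 7 found among 8 rays, 15 max cones:

  {5,7}:  v_{5} + v_{7} = 0  ⟹  sig = [2:]
  {0,2}:  v_{0} + v_{2} = v_{1}  ⟹  sig = [2:1]
  {0,7}:  v_{0} + v_{7} = v_{4}  ⟹  sig = [2:1]
  {4,5}:  v_{4} + v_{5} = v_{0}  ⟹  sig = [2:1]
  {1,7}:  v_{1} + v_{7} = v_{2} + v_{4}  ⟹  sig = [2:1,1]
  {1,3,6}:  v_{1} + v_{3} + v_{6} = v_{5}  ⟹  sig = [3:1]
  {2,3,4,6}:  v_{2} + v_{3} + v_{4} + v_{6} = 0  ⟹  sig = [4:]

Hence PRS(X_Σ) =
[[2:], [2:1], [2:1], [2:1], [2:1,1], [3:1], [4:]]


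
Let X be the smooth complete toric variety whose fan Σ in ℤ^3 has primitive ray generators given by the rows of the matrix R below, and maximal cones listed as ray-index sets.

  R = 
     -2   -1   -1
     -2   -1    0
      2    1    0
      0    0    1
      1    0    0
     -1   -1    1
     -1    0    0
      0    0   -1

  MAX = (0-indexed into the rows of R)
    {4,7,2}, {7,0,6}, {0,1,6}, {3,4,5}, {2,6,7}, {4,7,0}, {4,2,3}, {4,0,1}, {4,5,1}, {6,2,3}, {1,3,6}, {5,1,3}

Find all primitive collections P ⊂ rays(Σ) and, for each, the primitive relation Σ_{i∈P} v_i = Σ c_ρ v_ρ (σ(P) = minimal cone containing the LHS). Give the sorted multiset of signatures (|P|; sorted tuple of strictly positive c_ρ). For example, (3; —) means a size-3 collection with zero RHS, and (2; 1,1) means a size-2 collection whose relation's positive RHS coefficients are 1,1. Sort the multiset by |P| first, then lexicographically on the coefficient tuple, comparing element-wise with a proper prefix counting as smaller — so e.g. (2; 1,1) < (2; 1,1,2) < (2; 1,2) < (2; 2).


The 11 primitive collections of Σ (r=8, n=3):

  P={1,2}:  v_{1} + v_{2} = 0  so sig = (2; —)
  P={3,7}:  v_{3} + v_{7} = 0  so sig = (2; —)
  P={4,6}:  v_{4} + v_{6} = 0  so sig = (2; —)
  P={0,2}:  v_{0} + v_{2} = v_{7}  so sig = (2; 1)
  P={0,3}:  v_{0} + v_{3} = v_{1}  so sig = (2; 1)
  P={1,7}:  v_{1} + v_{7} = v_{0}  so sig = (2; 1)
  P={2,5}:  v_{2} + v_{5} = v_{3} + v_{4}  so sig = (2; 1,1)
  P={5,6}:  v_{5} + v_{6} = v_{1} + v_{3}  so sig = (2; 1,1)
  P={5,7}:  v_{5} + v_{7} = v_{1} + v_{4}  so sig = (2; 1,1)
  P={0,5}:  v_{0} + v_{5} = 2·v_{1} + v_{4}  so sig = (2; 1,2)
  P={1,3,4}:  v_{1} + v_{3} + v_{4} = v_{5}  so sig = (3; 1)

so the primitive-relation signature multiset is
    (2; —)
    (2; —)
    (2; —)
    (2; 1)
    (2; 1)
    (2; 1)
    (2; 1,1)
    (2; 1,1)
    (2; 1,1)
    (2; 1,2)
    (3; 1)


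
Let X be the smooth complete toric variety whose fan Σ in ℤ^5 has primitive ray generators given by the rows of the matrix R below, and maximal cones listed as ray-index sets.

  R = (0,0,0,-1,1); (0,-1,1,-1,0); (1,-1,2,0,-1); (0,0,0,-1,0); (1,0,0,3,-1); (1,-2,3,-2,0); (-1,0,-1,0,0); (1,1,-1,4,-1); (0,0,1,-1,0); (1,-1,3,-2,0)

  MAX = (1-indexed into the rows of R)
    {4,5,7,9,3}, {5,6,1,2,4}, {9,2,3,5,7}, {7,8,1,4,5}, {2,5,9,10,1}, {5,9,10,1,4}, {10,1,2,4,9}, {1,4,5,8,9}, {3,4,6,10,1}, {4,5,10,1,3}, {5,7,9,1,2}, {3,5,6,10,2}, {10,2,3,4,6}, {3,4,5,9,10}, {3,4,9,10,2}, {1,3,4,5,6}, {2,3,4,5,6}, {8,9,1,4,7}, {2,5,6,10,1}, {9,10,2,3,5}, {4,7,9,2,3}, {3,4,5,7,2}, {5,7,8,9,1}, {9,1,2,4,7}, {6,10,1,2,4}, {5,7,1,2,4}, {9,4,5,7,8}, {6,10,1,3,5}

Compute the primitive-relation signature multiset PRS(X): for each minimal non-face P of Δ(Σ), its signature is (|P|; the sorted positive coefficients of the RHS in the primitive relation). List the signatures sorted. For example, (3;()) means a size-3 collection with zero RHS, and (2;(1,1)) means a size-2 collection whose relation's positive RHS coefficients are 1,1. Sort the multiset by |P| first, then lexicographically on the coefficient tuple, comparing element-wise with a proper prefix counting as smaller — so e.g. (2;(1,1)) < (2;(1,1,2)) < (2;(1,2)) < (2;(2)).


The 14 primitive collections of Σ (r=10, n=5):

  P = {2,8}:  v_{2} + v_{8} = v_{5}  →  sig = (2;(1))
  P = {6,9}:  v_{6} + v_{9} = v_{2} + v_{10}  →  sig = (2;(1,1))
  P = {7,10}:  v_{7} + v_{10} = v_{2} + v_{9}  →  sig = (2;(1,1))
  P = {6,8}:  v_{6} + v_{8} = v_{1} + v_{3} + v_{5}  →  sig = (2;(1,1,1))
  P = {3,8}:  v_{3} + v_{8} = v_{4} + 2·v_{5} + v_{9}  →  sig = (2;(1,1,2))
  P = {8,10}:  v_{8} + v_{10} = v_{1} + v_{4} + 2·v_{5} + 2·v_{9}  →  sig = (2;(1,1,2,2))
  P = {6,7}:  v_{6} + v_{7} = 2·v_{2}  →  sig = (2;(2))
  P = {1,2,3}:  v_{1} + v_{2} + v_{3} = v_{6}  →  sig = (3;(1))
  P = {1,3,7}:  v_{1} + v_{3} + v_{7} = v_{2}  →  sig = (3;(1))
  P = {1,3,9}:  v_{1} + v_{3} + v_{9} = v_{10}  →  sig = (3;(1))
  P = {2,4,5,9}:  v_{2} + v_{4} + v_{5} + v_{9} = v_{3}  →  sig = (4;(1))
  P = {2,4,5,10}:  v_{2} + v_{4} + v_{5} + v_{10} = v_{1} + 2·v_{3}  →  sig = (4;(1,2))
  P = {4,5,6,10}:  v_{4} + v_{5} + v_{6} + v_{10} = 2·v_{1} + 3·v_{3}  →  sig = (4;(2,3))
  P = {1,4,5,7,9}:  v_{1} + v_{4} + v_{5} + v_{7} + v_{9} = 0  →  sig = (5;())

Hence PRS(X_Σ) =
    (2;(1))
    (2;(1,1))
    (2;(1,1))
    (2;(1,1,1))
    (2;(1,1,2))
    (2;(1,1,2,2))
    (2;(2))
    (3;(1))
    (3;(1))
    (3;(1))
    (4;(1))
    (4;(1,2))
    (4;(2,3))
    (5;())


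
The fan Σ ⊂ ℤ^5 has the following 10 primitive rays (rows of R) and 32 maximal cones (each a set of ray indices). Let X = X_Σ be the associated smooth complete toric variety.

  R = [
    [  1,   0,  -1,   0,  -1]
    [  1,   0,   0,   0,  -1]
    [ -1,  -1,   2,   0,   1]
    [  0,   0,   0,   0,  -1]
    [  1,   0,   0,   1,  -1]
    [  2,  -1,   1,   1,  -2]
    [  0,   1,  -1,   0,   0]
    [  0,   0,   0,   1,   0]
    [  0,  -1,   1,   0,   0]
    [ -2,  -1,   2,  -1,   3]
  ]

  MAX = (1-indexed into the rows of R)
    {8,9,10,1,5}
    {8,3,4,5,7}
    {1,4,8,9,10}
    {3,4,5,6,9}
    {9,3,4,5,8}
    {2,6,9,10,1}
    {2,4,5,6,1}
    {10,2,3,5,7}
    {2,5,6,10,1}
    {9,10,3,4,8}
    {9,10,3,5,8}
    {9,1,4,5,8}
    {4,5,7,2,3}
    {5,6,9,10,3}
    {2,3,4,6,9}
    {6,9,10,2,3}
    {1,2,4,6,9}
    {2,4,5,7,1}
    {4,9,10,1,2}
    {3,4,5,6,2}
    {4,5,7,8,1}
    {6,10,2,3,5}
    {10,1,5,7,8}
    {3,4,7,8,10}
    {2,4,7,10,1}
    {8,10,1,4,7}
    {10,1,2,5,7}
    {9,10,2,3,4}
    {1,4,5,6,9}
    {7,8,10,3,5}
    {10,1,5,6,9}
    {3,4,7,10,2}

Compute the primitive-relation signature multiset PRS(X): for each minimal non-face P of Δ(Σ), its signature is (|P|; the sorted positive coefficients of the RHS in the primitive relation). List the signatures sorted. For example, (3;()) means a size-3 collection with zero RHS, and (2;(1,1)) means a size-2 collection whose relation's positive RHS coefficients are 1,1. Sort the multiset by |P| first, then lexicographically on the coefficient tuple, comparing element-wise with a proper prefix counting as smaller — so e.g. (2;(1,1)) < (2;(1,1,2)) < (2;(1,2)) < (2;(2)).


Primitive collections (8):

  P = {7,9}:  v_{7} + v_{9} = 0 — sig = (2;())
  P = {1,3}:  v_{1} + v_{3} = v_{9} — sig = (2;(1))
  P = {2,8}:  v_{2} + v_{8} = v_{5} — sig = (2;(1))
  P = {6,7}:  v_{6} + v_{7} = v_{2} + v_{5} — sig = (2;(1,1))
  P = {6,8}:  v_{6} + v_{8} = 2·v_{5} + v_{9} — sig = (2;(1,2))
  P = {2,5,9}:  v_{2} + v_{5} + v_{9} = v_{6} — sig = (3;(1))
  P = {4,5,10}:  v_{4} + v_{5} + v_{10} = v_{3} — sig = (3;(1))
  P = {4,6,10}:  v_{4} + v_{6} + v_{10} = v_{2} + v_{3} + v_{9} — sig = (3;(1,1,1))

Sorted signature multiset PRS(X):
{ (2;()),  (2;(1)) ×2,  (2;(1,1)),  (2;(1,2)),  (3;(1)) ×2,  (3;(1,1,1)) }


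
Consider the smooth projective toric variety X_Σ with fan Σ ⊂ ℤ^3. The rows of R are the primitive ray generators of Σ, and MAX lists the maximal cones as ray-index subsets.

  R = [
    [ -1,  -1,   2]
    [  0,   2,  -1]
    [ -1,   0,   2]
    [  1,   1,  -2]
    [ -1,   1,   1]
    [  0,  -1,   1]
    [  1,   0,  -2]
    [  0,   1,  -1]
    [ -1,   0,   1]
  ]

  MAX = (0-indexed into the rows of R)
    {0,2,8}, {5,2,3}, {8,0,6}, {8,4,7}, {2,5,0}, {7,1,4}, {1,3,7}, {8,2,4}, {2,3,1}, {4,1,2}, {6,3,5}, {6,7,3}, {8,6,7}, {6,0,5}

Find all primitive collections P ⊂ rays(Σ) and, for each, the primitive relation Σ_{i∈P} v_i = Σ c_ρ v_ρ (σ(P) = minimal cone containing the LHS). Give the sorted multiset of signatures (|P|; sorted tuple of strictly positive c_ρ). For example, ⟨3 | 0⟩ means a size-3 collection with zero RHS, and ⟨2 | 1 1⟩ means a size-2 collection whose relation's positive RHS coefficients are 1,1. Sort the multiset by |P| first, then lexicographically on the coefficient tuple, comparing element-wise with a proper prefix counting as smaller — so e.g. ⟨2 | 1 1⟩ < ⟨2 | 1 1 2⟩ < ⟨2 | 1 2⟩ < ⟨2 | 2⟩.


The 15 primitive collections of Σ (r=9, n=3):

  • {0,3}:  v_{0} + v_{3} = 0  →  sig = ⟨2 | 0⟩
  • {2,6}:  v_{2} + v_{6} = 0  →  sig = ⟨2 | 0⟩
  • {5,7}:  v_{5} + v_{7} = 0  →  sig = ⟨2 | 0⟩
  • {0,1}:  v_{0} + v_{1} = v_{4}  →  sig = ⟨2 | 1⟩
  • {0,7}:  v_{0} + v_{7} = v_{8}  →  sig = ⟨2 | 1⟩
  • {2,7}:  v_{2} + v_{7} = v_{4}  →  sig = ⟨2 | 1⟩
  • {3,4}:  v_{3} + v_{4} = v_{1}  →  sig = ⟨2 | 1⟩
  • {3,8}:  v_{3} + v_{8} = v_{7}  →  sig = ⟨2 | 1⟩
  • {4,5}:  v_{4} + v_{5} = v_{2}  →  sig = ⟨2 | 1⟩
  • {4,6}:  v_{4} + v_{6} = v_{7}  →  sig = ⟨2 | 1⟩
  • {5,8}:  v_{5} + v_{8} = v_{0}  →  sig = ⟨2 | 1⟩
  • {0,4}:  v_{0} + v_{4} = v_{2} + v_{8}  →  sig = ⟨2 | 1 1⟩
  • {1,5}:  v_{1} + v_{5} = v_{2} + v_{3}  →  sig = ⟨2 | 1 1⟩
  • {1,6}:  v_{1} + v_{6} = v_{3} + v_{7}  →  sig = ⟨2 | 1 1⟩
  • {1,8}:  v_{1} + v_{8} = v_{4} + v_{7}  →  sig = ⟨2 | 1 1⟩

so the primitive-relation signature multiset is
{ ⟨2 | 0⟩ ×3,  ⟨2 | 1⟩ ×8,  ⟨2 | 1 1⟩ ×4 }


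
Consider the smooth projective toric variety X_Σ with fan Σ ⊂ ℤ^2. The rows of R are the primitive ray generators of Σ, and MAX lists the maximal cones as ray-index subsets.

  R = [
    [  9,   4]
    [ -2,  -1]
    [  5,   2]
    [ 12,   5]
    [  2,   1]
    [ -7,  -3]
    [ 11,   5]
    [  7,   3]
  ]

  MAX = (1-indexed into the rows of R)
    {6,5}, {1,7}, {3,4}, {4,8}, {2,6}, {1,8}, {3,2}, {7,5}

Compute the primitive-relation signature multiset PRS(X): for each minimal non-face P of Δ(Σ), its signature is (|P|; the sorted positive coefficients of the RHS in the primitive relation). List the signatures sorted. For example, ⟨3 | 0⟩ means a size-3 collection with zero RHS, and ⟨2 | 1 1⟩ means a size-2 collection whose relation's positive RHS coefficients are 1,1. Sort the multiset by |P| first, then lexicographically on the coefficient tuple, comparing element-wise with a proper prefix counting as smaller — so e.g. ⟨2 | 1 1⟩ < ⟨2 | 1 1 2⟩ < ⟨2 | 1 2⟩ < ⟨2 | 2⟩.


20 minimal non-faces of Δ(Σ) (on 8 rays):

  P={2,5}:  v_{2} + v_{5} = 0 — sig = ⟨2 | 0⟩
  P={6,8}:  v_{6} + v_{8} = 0 — sig = ⟨2 | 0⟩
  P={1,2}:  v_{1} + v_{2} = v_{8} — sig = ⟨2 | 1⟩
  P={1,5}:  v_{1} + v_{5} = v_{7} — sig = ⟨2 | 1⟩
  P={1,6}:  v_{1} + v_{6} = v_{5} — sig = ⟨2 | 1⟩
  P={2,7}:  v_{2} + v_{7} = v_{1} — sig = ⟨2 | 1⟩
  P={2,8}:  v_{2} + v_{8} = v_{3} — sig = ⟨2 | 1⟩
  P={3,5}:  v_{3} + v_{5} = v_{8} — sig = ⟨2 | 1⟩
  P={3,6}:  v_{3} + v_{6} = v_{2} — sig = ⟨2 | 1⟩
  P={3,8}:  v_{3} + v_{8} = v_{4} — sig = ⟨2 | 1⟩
  P={4,6}:  v_{4} + v_{6} = v_{3} — sig = ⟨2 | 1⟩
  P={5,8}:  v_{5} + v_{8} = v_{1} — sig = ⟨2 | 1⟩
  P={3,7}:  v_{3} + v_{7} = v_{1} + v_{8} — sig = ⟨2 | 1 1⟩
  P={4,7}:  v_{4} + v_{7} = v_{1} + 2·v_{8} — sig = ⟨2 | 1 2⟩
  P={1,3}:  v_{1} + v_{3} = 2·v_{8} — sig = ⟨2 | 2⟩
  P={2,4}:  v_{2} + v_{4} = 2·v_{3} — sig = ⟨2 | 2⟩
  P={4,5}:  v_{4} + v_{5} = 2·v_{8} — sig = ⟨2 | 2⟩
  P={6,7}:  v_{6} + v_{7} = 2·v_{5} — sig = ⟨2 | 2⟩
  P={7,8}:  v_{7} + v_{8} = 2·v_{1} — sig = ⟨2 | 2⟩
  P={1,4}:  v_{1} + v_{4} = 3·v_{8} — sig = ⟨2 | 3⟩

Sorted signature multiset PRS(X):
    |P|=2: 20 collections, coeffs (), (), (1), (1), (1), (1), (1), (1), (1), (1), (1), (1), (1,1), (1,2), (2), (2), (2), (2), (2), (3)


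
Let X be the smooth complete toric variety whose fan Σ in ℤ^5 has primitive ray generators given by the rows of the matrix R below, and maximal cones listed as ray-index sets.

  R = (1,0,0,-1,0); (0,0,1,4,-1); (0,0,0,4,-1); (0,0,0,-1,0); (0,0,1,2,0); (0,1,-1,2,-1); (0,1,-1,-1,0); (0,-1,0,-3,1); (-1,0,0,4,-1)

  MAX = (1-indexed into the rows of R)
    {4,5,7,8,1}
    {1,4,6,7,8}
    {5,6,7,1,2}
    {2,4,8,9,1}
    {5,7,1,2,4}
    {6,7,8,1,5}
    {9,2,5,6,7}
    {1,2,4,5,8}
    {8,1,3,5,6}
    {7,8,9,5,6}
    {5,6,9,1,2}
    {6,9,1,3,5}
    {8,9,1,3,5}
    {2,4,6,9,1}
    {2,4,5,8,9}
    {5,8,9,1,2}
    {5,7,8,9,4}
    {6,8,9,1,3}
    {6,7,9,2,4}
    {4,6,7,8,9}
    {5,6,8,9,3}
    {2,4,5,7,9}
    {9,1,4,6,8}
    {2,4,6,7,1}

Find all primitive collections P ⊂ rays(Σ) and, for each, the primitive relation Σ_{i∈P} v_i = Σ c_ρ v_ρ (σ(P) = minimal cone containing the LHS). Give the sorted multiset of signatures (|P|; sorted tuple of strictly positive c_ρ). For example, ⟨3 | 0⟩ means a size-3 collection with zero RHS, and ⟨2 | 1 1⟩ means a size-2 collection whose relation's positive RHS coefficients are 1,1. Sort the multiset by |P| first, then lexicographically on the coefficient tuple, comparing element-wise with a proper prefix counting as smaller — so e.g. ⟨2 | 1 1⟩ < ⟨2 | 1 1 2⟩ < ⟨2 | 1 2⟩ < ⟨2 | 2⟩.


Primitive collections (9):

  P = {3,4}:  v_{3} + v_{4} = v_{1} + v_{9}  ⇒ sig = ⟨2 | 1 1⟩
  P = {3,7}:  v_{3} + v_{7} = v_{5} + 2·v_{6} + v_{8}  ⇒ sig = ⟨2 | 1 1 2⟩
  P = {2,3}:  v_{2} + v_{3} = 2·v_{1} + v_{5} + 2·v_{9}  ⇒ sig = ⟨2 | 1 2 2⟩
  P = {2,7,8}:  v_{2} + v_{7} + v_{8} = 0  ⇒ sig = ⟨3 | 0⟩
  P = {1,7,9}:  v_{1} + v_{7} + v_{9} = v_{6}  ⇒ sig = ⟨3 | 1⟩
  P = {2,6,8}:  v_{2} + v_{6} + v_{8} = v_{1} + v_{9}  ⇒ sig = ⟨3 | 1 1⟩
  P = {4,5,6}:  v_{4} + v_{5} + v_{6} = v_{2} + v_{7}  ⇒ sig = ⟨3 | 1 1⟩
  P = {1,4,5,9}:  v_{1} + v_{4} + v_{5} + v_{9} = v_{2}  ⇒ sig = ⟨4 | 1⟩
  P = {1,5,6,8,9}:  v_{1} + v_{5} + v_{6} + v_{8} + v_{9} = v_{3}  ⇒ sig = ⟨5 | 1⟩

Sorted signature multiset PRS(X):
    ⟨2 | 1 1⟩
    ⟨2 | 1 1 2⟩
    ⟨2 | 1 2 2⟩
    ⟨3 | 0⟩
    ⟨3 | 1⟩
    ⟨3 | 1 1⟩
    ⟨3 | 1 1⟩
    ⟨4 | 1⟩
    ⟨5 | 1⟩


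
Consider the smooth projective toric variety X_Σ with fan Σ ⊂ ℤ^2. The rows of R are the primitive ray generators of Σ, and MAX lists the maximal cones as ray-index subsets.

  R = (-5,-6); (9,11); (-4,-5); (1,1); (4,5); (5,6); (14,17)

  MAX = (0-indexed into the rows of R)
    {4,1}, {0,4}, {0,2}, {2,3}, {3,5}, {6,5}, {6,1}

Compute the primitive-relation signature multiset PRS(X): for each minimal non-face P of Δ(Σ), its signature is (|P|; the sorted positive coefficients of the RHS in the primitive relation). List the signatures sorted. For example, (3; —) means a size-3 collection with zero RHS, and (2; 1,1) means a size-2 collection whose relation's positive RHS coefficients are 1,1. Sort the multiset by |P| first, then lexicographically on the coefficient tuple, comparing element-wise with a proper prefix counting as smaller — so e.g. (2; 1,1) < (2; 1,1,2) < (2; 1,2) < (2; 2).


Minimal non-faces — 14 found among 7 rays, 7 max cones:

  P={0,5}:  v_{0} + v_{5} = 0  →  sig = (2; —)
  P={2,4}:  v_{2} + v_{4} = 0  →  sig = (2; —)
  P={0,1}:  v_{0} + v_{1} = v_{4}  →  sig = (2; 1)
  P={0,3}:  v_{0} + v_{3} = v_{2}  →  sig = (2; 1)
  P={0,6}:  v_{0} + v_{6} = v_{1}  →  sig = (2; 1)
  P={1,2}:  v_{1} + v_{2} = v_{5}  →  sig = (2; 1)
  P={1,5}:  v_{1} + v_{5} = v_{6}  →  sig = (2; 1)
  P={2,5}:  v_{2} + v_{5} = v_{3}  →  sig = (2; 1)
  P={3,4}:  v_{3} + v_{4} = v_{5}  →  sig = (2; 1)
  P={4,5}:  v_{4} + v_{5} = v_{1}  →  sig = (2; 1)
  P={1,3}:  v_{1} + v_{3} = 2·v_{5}  →  sig = (2; 2)
  P={2,6}:  v_{2} + v_{6} = 2·v_{5}  →  sig = (2; 2)
  P={4,6}:  v_{4} + v_{6} = 2·v_{1}  →  sig = (2; 2)
  P={3,6}:  v_{3} + v_{6} = 3·v_{5}  →  sig = (2; 3)

Sorted signature multiset PRS(X):
{ (2; —) ×2,  (2; 1) ×8,  (2; 2) ×3,  (2; 3) }


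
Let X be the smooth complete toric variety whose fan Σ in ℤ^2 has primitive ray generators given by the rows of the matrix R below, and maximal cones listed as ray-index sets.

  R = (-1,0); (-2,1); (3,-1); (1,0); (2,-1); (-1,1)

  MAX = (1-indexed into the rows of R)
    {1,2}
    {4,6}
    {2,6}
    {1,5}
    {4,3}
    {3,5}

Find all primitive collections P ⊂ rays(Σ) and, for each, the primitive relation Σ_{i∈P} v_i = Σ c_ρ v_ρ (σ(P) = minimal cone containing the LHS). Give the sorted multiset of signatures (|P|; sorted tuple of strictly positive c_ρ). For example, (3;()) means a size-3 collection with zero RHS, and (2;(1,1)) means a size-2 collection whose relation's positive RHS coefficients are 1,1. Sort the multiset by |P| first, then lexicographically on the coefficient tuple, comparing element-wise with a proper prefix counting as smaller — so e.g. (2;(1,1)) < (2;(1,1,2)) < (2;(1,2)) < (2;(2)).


Δ(Σ) — 6 vertices, 9 min non-faces:

  P = {1,4}:  v_{1} + v_{4} = 0  →  sig = (2;())
  P = {2,5}:  v_{2} + v_{5} = 0  →  sig = (2;())
  P = {1,3}:  v_{1} + v_{3} = v_{5}  →  sig = (2;(1))
  P = {1,6}:  v_{1} + v_{6} = v_{2}  →  sig = (2;(1))
  P = {2,3}:  v_{2} + v_{3} = v_{4}  →  sig = (2;(1))
  P = {2,4}:  v_{2} + v_{4} = v_{6}  →  sig = (2;(1))
  P = {4,5}:  v_{4} + v_{5} = v_{3}  →  sig = (2;(1))
  P = {5,6}:  v_{5} + v_{6} = v_{4}  →  sig = (2;(1))
  P = {3,6}:  v_{3} + v_{6} = 2·v_{4}  →  sig = (2;(2))

Signatures (|P|; sorted positive RHS coefficients), sorted:
    |P|=2: 9 collections, coeffs (), (), (1), (1), (1), (1), (1), (1), (2)


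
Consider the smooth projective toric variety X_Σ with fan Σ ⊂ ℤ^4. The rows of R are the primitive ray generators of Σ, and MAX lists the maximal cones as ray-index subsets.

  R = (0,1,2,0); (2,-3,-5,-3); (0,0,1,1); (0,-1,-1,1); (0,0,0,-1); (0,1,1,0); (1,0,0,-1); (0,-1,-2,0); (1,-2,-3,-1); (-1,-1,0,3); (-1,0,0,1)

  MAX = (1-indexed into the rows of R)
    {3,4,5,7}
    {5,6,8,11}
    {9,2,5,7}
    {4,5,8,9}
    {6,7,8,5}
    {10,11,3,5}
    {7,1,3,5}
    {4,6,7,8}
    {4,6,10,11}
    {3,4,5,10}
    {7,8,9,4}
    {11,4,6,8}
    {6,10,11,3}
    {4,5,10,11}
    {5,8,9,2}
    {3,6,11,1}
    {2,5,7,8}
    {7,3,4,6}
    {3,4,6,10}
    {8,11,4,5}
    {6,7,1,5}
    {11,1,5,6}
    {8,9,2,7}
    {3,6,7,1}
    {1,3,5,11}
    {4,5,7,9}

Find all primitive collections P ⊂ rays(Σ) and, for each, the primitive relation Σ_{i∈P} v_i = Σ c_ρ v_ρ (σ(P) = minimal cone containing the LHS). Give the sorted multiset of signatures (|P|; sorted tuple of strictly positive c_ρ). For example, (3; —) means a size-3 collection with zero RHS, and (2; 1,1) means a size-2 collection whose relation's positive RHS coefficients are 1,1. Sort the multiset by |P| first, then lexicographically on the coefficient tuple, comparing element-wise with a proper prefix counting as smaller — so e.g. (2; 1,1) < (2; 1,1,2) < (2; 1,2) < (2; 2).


|primitive collections| = 24. Relations:

  P={1,8}:  v_{1} + v_{8} = 0  so sig = (2; —)
  P={7,11}:  v_{7} + v_{11} = 0  so sig = (2; —)
  P={1,4}:  v_{1} + v_{4} = v_{3}  so sig = (2; 1)
  P={3,8}:  v_{3} + v_{8} = v_{4}  so sig = (2; 1)
  P={6,9}:  v_{6} + v_{9} = v_{7} + v_{8}  so sig = (2; 1,1)
  P={7,10}:  v_{7} + v_{10} = v_{3} + v_{4}  so sig = (2; 1,1)
  P={1,2}:  v_{1} + v_{2} = v_{5} + v_{7} + v_{9}  so sig = (2; 1,1,1)
  P={1,9}:  v_{1} + v_{9} = v_{4} + v_{5} + v_{7}  so sig = (2; 1,1,1)
  P={2,11}:  v_{2} + v_{11} = v_{5} + v_{8} + v_{9}  so sig = (2; 1,1,1)
  P={9,11}:  v_{9} + v_{11} = v_{4} + v_{5} + v_{8}  so sig = (2; 1,1,1)
  P={2,3}:  v_{2} + v_{3} = v_{4} + v_{5} + v_{7} + v_{9}  so sig = (2; 1,1,1,1)
  P={2,10}:  v_{2} + v_{10} = 2·v_{4} + v_{5} + v_{9}  so sig = (2; 1,1,2)
  P={3,9}:  v_{3} + v_{9} = 2·v_{4} + v_{5} + v_{7}  so sig = (2; 1,1,2)
  P={1,10}:  v_{1} + v_{10} = 2·v_{3} + v_{11}  so sig = (2; 1,2)
  P={8,10}:  v_{8} + v_{10} = 2·v_{4} + v_{11}  so sig = (2; 1,2)
  P={2,6}:  v_{2} + v_{6} = v_{5} + 2·v_{7} + 2·v_{8}  so sig = (2; 1,2,2)
  P={9,10}:  v_{9} + v_{10} = 3·v_{4} + v_{5}  so sig = (2; 1,3)
  P={2,4}:  v_{2} + v_{4} = 2·v_{9}  so sig = (2; 2)
  P={4,5,6}:  v_{4} + v_{5} + v_{6} = 0  so sig = (3; —)
  P={3,4,11}:  v_{3} + v_{4} + v_{11} = v_{10}  so sig = (3; 1)
  P={3,5,6}:  v_{3} + v_{5} + v_{6} = v_{1}  so sig = (3; 1)
  P={5,6,10}:  v_{5} + v_{6} + v_{10} = v_{3} + v_{11}  so sig = (3; 1,1)
  P={4,5,7,8}:  v_{4} + v_{5} + v_{7} + v_{8} = v_{9}  so sig = (4; 1)
  P={5,7,8,9}:  v_{5} + v_{7} + v_{8} + v_{9} = v_{2}  so sig = (4; 1)

Signatures (|P|; sorted positive RHS coefficients), sorted:
[(2; —), (2; —), (2; 1), (2; 1), (2; 1,1), (2; 1,1), (2; 1,1,1), (2; 1,1,1), (2; 1,1,1), (2; 1,1,1), (2; 1,1,1,1), (2; 1,1,2), (2; 1,1,2), (2; 1,2), (2; 1,2), (2; 1,2,2), (2; 1,3), (2; 2), (3; —), (3; 1), (3; 1), (3; 1,1), (4; 1), (4; 1)]


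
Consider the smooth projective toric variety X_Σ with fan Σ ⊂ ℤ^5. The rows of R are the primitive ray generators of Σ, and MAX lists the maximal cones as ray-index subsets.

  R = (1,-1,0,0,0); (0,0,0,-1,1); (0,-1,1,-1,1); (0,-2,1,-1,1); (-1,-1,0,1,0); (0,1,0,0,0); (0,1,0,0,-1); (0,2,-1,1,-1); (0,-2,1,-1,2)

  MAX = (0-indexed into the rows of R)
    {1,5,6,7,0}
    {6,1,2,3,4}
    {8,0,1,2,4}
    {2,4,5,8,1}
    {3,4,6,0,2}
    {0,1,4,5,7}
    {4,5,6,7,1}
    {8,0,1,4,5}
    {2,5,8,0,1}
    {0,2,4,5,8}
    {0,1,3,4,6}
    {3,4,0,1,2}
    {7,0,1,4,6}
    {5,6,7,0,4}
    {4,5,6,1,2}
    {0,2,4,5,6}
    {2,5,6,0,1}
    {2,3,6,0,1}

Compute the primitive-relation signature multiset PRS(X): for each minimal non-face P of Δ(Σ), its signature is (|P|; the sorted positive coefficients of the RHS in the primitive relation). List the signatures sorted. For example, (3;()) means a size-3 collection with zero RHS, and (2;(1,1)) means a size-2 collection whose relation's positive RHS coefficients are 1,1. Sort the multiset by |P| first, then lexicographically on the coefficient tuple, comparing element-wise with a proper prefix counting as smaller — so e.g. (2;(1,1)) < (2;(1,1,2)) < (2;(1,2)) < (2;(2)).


9 collections generate NE(X_Σ); each relation:

  P={3,7}:  v_{3} + v_{7} = 0 ; sig = (2;())
  P={2,7}:  v_{2} + v_{7} = v_{5} ; sig = (2;(1))
  P={3,5}:  v_{3} + v_{5} = v_{2} ; sig = (2;(1))
  P={6,8}:  v_{6} + v_{8} = v_{2} ; sig = (2;(1))
  P={3,8}:  v_{3} + v_{8} = v_{0} + v_{1} + 2·v_{2} + v_{4} ; sig = (2;(1,1,1,2))
  P={7,8}:  v_{7} + v_{8} = v_{0} + v_{1} + v_{4} + 2·v_{5} ; sig = (2;(1,1,1,2))
  P={0,1,4,5,6}:  v_{0} + v_{1} + v_{4} + v_{5} + v_{6} = 0 ; sig = (5;())
  P={0,1,2,4,5}:  v_{0} + v_{1} + v_{2} + v_{4} + v_{5} = v_{8} ; sig = (5;(1))
  P={0,1,2,4,6}:  v_{0} + v_{1} + v_{2} + v_{4} + v_{6} = v_{3} ; sig = (5;(1))

Signatures (|P|; sorted positive RHS coefficients), sorted:
    (2;())
    (2;(1))
    (2;(1))
    (2;(1))
    (2;(1,1,1,2))
    (2;(1,1,1,2))
    (5;())
    (5;(1))
    (5;(1))


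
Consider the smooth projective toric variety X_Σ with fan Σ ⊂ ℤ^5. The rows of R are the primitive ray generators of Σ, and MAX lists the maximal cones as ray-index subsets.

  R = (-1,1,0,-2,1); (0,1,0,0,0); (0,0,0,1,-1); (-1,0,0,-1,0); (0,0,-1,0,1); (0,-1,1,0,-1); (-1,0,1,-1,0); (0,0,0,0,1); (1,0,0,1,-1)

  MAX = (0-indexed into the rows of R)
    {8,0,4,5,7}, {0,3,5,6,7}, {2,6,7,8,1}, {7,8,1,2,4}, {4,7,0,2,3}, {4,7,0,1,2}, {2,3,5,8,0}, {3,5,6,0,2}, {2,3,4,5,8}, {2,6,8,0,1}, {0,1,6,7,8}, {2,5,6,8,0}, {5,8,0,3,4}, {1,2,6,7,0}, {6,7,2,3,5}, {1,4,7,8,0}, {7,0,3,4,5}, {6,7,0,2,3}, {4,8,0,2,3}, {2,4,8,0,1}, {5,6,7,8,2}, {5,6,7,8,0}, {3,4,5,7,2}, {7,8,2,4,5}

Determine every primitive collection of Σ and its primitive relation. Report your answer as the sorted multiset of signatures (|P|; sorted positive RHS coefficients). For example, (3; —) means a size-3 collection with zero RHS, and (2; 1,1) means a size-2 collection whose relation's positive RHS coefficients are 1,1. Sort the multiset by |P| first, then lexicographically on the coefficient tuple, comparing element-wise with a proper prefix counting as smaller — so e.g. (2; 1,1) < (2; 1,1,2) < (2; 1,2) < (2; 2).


Primitive collections (8):

  • {1,3}:  v_{1} + v_{3} = v_{0} + v_{2}  so sig = (2; 1,1)
  • {1,5}:  v_{1} + v_{5} = v_{6} + v_{8}  so sig = (2; 1,1)
  • {4,6}:  v_{4} + v_{6} = v_{3} + v_{7}  so sig = (2; 1,1)
  • {3,7,8}:  v_{3} + v_{7} + v_{8} = 0  so sig = (3; —)
  • {3,6,8}:  v_{3} + v_{6} + v_{8} = v_{0} + v_{2} + v_{5}  so sig = (3; 1,1,1)
  • {0,2,4,5}:  v_{0} + v_{2} + v_{4} + v_{5} = v_{3}  so sig = (4; 1)
  • {0,2,5,7}:  v_{0} + v_{2} + v_{5} + v_{7} = v_{6}  so sig = (4; 1)
  • {0,2,7,8}:  v_{0} + v_{2} + v_{7} + v_{8} = v_{1}  so sig = (4; 1)

Signatures (|P|; sorted positive RHS coefficients), sorted:
    (2; 1,1)
    (2; 1,1)
    (2; 1,1)
    (3; —)
    (3; 1,1,1)
    (4; 1)
    (4; 1)
    (4; 1)


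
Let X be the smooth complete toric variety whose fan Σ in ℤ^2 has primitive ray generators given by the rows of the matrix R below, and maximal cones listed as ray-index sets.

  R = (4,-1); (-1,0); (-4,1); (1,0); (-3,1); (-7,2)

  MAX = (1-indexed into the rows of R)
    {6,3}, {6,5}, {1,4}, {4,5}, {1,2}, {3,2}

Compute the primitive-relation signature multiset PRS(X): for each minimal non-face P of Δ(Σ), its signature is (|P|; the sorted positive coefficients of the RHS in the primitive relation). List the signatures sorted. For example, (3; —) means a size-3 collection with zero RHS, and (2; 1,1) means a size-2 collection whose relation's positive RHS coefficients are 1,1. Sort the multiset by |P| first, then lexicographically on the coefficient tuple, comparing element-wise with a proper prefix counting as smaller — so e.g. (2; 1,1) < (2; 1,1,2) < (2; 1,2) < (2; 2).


Δ(Σ) — 6 vertices, 9 min non-faces:

  P = {1,3}:  v_{1} + v_{3} = 0  ⇒ sig = (2; —)
  P = {2,4}:  v_{2} + v_{4} = 0  ⇒ sig = (2; —)
  P = {1,5}:  v_{1} + v_{5} = v_{4}  ⇒ sig = (2; 1)
  P = {1,6}:  v_{1} + v_{6} = v_{5}  ⇒ sig = (2; 1)
  P = {2,5}:  v_{2} + v_{5} = v_{3}  ⇒ sig = (2; 1)
  P = {3,4}:  v_{3} + v_{4} = v_{5}  ⇒ sig = (2; 1)
  P = {3,5}:  v_{3} + v_{5} = v_{6}  ⇒ sig = (2; 1)
  P = {2,6}:  v_{2} + v_{6} = 2·v_{3}  ⇒ sig = (2; 2)
  P = {4,6}:  v_{4} + v_{6} = 2·v_{5}  ⇒ sig = (2; 2)

Signatures (|P|; sorted positive RHS coefficients), sorted:
    |P|=2: 9 collections, coeffs (), (), (1), (1), (1), (1), (1), (2), (2)


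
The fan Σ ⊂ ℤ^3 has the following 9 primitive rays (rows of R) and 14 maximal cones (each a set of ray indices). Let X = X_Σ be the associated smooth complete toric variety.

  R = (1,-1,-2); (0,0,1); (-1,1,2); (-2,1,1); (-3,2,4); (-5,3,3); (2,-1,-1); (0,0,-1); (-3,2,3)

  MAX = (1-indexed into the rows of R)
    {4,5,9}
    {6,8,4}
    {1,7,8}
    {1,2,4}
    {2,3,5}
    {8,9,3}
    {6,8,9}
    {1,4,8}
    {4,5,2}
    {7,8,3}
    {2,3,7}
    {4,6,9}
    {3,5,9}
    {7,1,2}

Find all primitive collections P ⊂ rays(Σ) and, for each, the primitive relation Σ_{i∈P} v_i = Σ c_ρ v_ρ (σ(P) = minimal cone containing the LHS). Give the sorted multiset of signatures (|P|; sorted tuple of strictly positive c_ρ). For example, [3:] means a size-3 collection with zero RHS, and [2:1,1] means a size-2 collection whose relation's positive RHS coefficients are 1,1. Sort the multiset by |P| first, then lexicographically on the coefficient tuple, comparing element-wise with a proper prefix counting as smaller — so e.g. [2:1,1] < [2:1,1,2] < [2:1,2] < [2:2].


16 minimal non-faces of Δ(Σ) (on 9 rays):

  P={1,3}:  v_{1} + v_{3} = 0  ⟹  sig = [2:]
  P={2,8}:  v_{2} + v_{8} = 0  ⟹  sig = [2:]
  P={4,7}:  v_{4} + v_{7} = 0  ⟹  sig = [2:]
  P={1,9}:  v_{1} + v_{9} = v_{4}  ⟹  sig = [2:1]
  P={2,9}:  v_{2} + v_{9} = v_{5}  ⟹  sig = [2:1]
  P={3,4}:  v_{3} + v_{4} = v_{9}  ⟹  sig = [2:1]
  P={5,8}:  v_{5} + v_{8} = v_{9}  ⟹  sig = [2:1]
  P={7,9}:  v_{7} + v_{9} = v_{3}  ⟹  sig = [2:1]
  P={1,5}:  v_{1} + v_{5} = v_{2} + v_{4}  ⟹  sig = [2:1,1]
  P={2,6}:  v_{2} + v_{6} = v_{4} + v_{9}  ⟹  sig = [2:1,1]
  P={5,7}:  v_{5} + v_{7} = v_{2} + v_{3}  ⟹  sig = [2:1,1]
  P={6,7}:  v_{6} + v_{7} = v_{8} + v_{9}  ⟹  sig = [2:1,1]
  P={1,6}:  v_{1} + v_{6} = 2·v_{4} + v_{8}  ⟹  sig = [2:1,2]
  P={3,6}:  v_{3} + v_{6} = v_{8} + 2·v_{9}  ⟹  sig = [2:1,2]
  P={5,6}:  v_{5} + v_{6} = v_{4} + 2·v_{9}  ⟹  sig = [2:1,2]
  P={4,8,9}:  v_{4} + v_{8} + v_{9} = v_{6}  ⟹  sig = [3:1]

Sorted signature multiset PRS(X):
    [2:]
    [2:]
    [2:]
    [2:1]
    [2:1]
    [2:1]
    [2:1]
    [2:1]
    [2:1,1]
    [2:1,1]
    [2:1,1]
    [2:1,1]
    [2:1,2]
    [2:1,2]
    [2:1,2]
    [3:1]


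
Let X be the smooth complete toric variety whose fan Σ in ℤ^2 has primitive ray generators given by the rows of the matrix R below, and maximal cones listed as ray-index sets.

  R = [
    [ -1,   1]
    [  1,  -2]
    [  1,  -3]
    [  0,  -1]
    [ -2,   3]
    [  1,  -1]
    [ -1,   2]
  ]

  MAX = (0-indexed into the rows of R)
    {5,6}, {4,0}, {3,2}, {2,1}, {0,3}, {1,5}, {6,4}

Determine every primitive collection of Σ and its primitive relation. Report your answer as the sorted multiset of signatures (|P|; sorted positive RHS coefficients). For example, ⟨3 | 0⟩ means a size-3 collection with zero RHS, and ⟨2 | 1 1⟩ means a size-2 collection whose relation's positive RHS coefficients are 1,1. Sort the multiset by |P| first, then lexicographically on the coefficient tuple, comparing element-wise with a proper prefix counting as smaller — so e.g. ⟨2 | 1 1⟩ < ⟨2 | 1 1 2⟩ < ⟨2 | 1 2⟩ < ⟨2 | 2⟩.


14 minimal non-faces of Δ(Σ) (on 7 rays):

  P = {0,5}:  v_{0} + v_{5} = 0 — sig = ⟨2 | 0⟩
  P = {1,6}:  v_{1} + v_{6} = 0 — sig = ⟨2 | 0⟩
  P = {0,1}:  v_{0} + v_{1} = v_{3} — sig = ⟨2 | 1⟩
  P = {0,6}:  v_{0} + v_{6} = v_{4} — sig = ⟨2 | 1⟩
  P = {1,3}:  v_{1} + v_{3} = v_{2} — sig = ⟨2 | 1⟩
  P = {1,4}:  v_{1} + v_{4} = v_{0} — sig = ⟨2 | 1⟩
  P = {2,6}:  v_{2} + v_{6} = v_{3} — sig = ⟨2 | 1⟩
  P = {3,5}:  v_{3} + v_{5} = v_{1} — sig = ⟨2 | 1⟩
  P = {3,6}:  v_{3} + v_{6} = v_{0} — sig = ⟨2 | 1⟩
  P = {4,5}:  v_{4} + v_{5} = v_{6} — sig = ⟨2 | 1⟩
  P = {2,4}:  v_{2} + v_{4} = v_{0} + v_{3} — sig = ⟨2 | 1 1⟩
  P = {0,2}:  v_{0} + v_{2} = 2·v_{3} — sig = ⟨2 | 2⟩
  P = {2,5}:  v_{2} + v_{5} = 2·v_{1} — sig = ⟨2 | 2⟩
  P = {3,4}:  v_{3} + v_{4} = 2·v_{0} — sig = ⟨2 | 2⟩

Signatures (|P|; sorted positive RHS coefficients), sorted:
    ⟨2 | 0⟩
    ⟨2 | 0⟩
    ⟨2 | 1⟩
    ⟨2 | 1⟩
    ⟨2 | 1⟩
    ⟨2 | 1⟩
    ⟨2 | 1⟩
    ⟨2 | 1⟩
    ⟨2 | 1⟩
    ⟨2 | 1⟩
    ⟨2 | 1 1⟩
    ⟨2 | 2⟩
    ⟨2 | 2⟩
    ⟨2 | 2⟩


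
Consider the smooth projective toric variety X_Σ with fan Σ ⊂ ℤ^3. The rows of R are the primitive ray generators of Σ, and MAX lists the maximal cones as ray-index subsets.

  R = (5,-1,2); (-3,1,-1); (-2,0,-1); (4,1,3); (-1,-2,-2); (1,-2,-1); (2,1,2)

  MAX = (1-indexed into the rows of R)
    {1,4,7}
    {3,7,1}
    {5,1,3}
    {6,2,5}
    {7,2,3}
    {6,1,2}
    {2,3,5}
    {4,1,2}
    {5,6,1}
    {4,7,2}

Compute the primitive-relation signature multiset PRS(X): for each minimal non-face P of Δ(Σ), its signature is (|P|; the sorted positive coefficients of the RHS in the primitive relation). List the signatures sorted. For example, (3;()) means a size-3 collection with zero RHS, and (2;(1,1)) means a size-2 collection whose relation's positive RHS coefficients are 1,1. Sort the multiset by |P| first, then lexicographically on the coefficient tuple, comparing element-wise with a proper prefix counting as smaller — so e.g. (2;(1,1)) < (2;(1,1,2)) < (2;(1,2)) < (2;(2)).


9 minimal non-faces of Δ(Σ) (on 7 rays):

  P={3,4}:  v_{3} + v_{4} = v_{7}  ⇒ sig = (2;(1))
  P={3,6}:  v_{3} + v_{6} = v_{5}  ⇒ sig = (2;(1))
  P={4,6}:  v_{4} + v_{6} = v_{1}  ⇒ sig = (2;(1))
  P={4,5}:  v_{4} + v_{5} = v_{1} + v_{3}  ⇒ sig = (2;(1,1))
  P={6,7}:  v_{6} + v_{7} = v_{1} + v_{3}  ⇒ sig = (2;(1,1))
  P={5,7}:  v_{5} + v_{7} = v_{1} + 2·v_{3}  ⇒ sig = (2;(1,2))
  P={1,2,3}:  v_{1} + v_{2} + v_{3} = 0  ⇒ sig = (3;())
  P={1,2,5}:  v_{1} + v_{2} + v_{5} = v_{6}  ⇒ sig = (3;(1))
  P={1,2,7}:  v_{1} + v_{2} + v_{7} = v_{4}  ⇒ sig = (3;(1))

Hence PRS(X_Σ) =
    (2;(1))
    (2;(1))
    (2;(1))
    (2;(1,1))
    (2;(1,1))
    (2;(1,2))
    (3;())
    (3;(1))
    (3;(1))


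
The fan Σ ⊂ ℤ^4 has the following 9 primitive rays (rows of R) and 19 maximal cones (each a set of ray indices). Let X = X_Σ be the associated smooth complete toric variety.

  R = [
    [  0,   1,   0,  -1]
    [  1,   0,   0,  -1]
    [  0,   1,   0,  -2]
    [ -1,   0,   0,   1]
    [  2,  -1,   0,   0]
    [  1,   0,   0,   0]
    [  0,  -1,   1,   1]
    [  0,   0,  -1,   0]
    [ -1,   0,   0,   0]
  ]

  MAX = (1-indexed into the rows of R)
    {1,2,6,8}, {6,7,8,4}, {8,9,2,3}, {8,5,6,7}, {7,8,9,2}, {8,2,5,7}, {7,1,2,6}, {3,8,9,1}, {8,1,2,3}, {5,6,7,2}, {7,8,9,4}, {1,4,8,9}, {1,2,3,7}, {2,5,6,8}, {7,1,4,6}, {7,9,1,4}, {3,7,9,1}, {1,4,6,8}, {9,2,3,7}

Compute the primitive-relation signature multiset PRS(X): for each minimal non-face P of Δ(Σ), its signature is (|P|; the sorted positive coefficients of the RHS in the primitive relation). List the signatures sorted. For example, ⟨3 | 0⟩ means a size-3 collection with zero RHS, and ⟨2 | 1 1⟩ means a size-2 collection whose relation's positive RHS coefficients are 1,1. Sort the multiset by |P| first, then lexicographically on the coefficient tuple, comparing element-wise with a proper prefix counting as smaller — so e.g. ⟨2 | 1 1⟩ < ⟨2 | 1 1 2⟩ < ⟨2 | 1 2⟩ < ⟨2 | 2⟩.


|primitive collections| = 12. Relations:

  P={2,4}:  v_{2} + v_{4} = 0  ⇒ sig = ⟨2 | 0⟩
  P={6,9}:  v_{6} + v_{9} = 0  ⇒ sig = ⟨2 | 0⟩
  P={1,5}:  v_{1} + v_{5} = v_{2} + v_{6}  ⇒ sig = ⟨2 | 1 1⟩
  P={3,4}:  v_{3} + v_{4} = v_{1} + v_{9}  ⇒ sig = ⟨2 | 1 1⟩
  P={3,6}:  v_{3} + v_{6} = v_{1} + v_{2}  ⇒ sig = ⟨2 | 1 1⟩
  P={4,5}:  v_{4} + v_{5} = v_{6} + v_{7} + v_{8}  ⇒ sig = ⟨2 | 1 1 1⟩
  P={5,9}:  v_{5} + v_{9} = v_{2} + v_{7} + v_{8}  ⇒ sig = ⟨2 | 1 1 1⟩
  P={3,5}:  v_{3} + v_{5} = 2·v_{2}  ⇒ sig = ⟨2 | 2⟩
  P={1,7,8}:  v_{1} + v_{7} + v_{8} = 0  ⇒ sig = ⟨3 | 0⟩
  P={1,2,9}:  v_{1} + v_{2} + v_{9} = v_{3}  ⇒ sig = ⟨3 | 1⟩
  P={3,7,8}:  v_{3} + v_{7} + v_{8} = v_{2} + v_{9}  ⇒ sig = ⟨3 | 1 1⟩
  P={2,6,7,8}:  v_{2} + v_{6} + v_{7} + v_{8} = v_{5}  ⇒ sig = ⟨4 | 1⟩

so the primitive-relation signature multiset is
    |P|=2: 8 collections, coeffs (), (), (1,1), (1,1), (1,1), (1,1,1), (1,1,1), (2)
    |P|=3: 3 collections, coeffs (), (1), (1,1)
    |P|=4: 1 collection, coeffs (1)


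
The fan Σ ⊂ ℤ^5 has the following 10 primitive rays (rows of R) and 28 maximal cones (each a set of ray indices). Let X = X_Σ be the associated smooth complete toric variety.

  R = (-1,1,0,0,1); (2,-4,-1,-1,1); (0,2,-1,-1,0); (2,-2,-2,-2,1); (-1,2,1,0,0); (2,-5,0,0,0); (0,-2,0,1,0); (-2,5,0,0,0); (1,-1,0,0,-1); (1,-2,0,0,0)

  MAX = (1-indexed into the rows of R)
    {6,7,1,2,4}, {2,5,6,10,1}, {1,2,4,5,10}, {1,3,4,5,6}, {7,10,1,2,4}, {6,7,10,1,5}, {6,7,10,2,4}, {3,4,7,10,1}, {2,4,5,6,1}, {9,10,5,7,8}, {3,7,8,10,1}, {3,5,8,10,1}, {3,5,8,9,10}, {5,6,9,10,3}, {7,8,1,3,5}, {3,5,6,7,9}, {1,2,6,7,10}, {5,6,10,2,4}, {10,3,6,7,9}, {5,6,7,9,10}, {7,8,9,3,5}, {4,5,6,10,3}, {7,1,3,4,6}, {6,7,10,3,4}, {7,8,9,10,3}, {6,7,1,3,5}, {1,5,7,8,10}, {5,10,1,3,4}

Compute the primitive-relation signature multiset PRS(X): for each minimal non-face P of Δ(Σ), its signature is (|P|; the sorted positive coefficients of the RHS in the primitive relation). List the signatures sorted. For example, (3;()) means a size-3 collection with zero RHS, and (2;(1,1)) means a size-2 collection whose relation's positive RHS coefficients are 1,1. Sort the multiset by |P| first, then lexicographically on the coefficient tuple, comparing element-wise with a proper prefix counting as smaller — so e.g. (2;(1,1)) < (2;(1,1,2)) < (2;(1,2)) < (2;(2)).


12 minimal non-faces of Δ(Σ) (on 10 rays):

  P={1,9}:  v_{1} + v_{9} = 0 ; sig = (2;())
  P={6,8}:  v_{6} + v_{8} = 0 ; sig = (2;())
  P={2,3}:  v_{2} + v_{3} = v_{4} ; sig = (2;(1))
  P={2,8}:  v_{2} + v_{8} = v_{1} + v_{3} + v_{10} ; sig = (2;(1,1,1))
  P={2,9}:  v_{2} + v_{9} = v_{3} + v_{6} + v_{10} ; sig = (2;(1,1,1))
  P={4,8}:  v_{4} + v_{8} = v_{1} + 2·v_{3} + v_{10} ; sig = (2;(1,1,2))
  P={4,9}:  v_{4} + v_{9} = 2·v_{3} + v_{6} + v_{10} ; sig = (2;(1,1,2))
  P={2,5,7}:  v_{2} + v_{5} + v_{7} = v_{1} + v_{6} ; sig = (3;(1,1))
  P={4,5,7}:  v_{4} + v_{5} + v_{7} = v_{1} + v_{3} + v_{6} ; sig = (3;(1,1,1))
  P={3,5,7,10}:  v_{3} + v_{5} + v_{7} + v_{10} = 0 ; sig = (4;())
  P={1,3,6,10}:  v_{1} + v_{3} + v_{6} + v_{10} = v_{2} ; sig = (4;(1))
  P={1,4,6,10}:  v_{1} + v_{4} + v_{6} + v_{10} = 2·v_{2} ; sig = (4;(2))

Sorted signature multiset PRS(X):
[(2;()), (2;()), (2;(1)), (2;(1,1,1)), (2;(1,1,1)), (2;(1,1,2)), (2;(1,1,2)), (3;(1,1)), (3;(1,1,1)), (4;()), (4;(1)), (4;(2))]
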